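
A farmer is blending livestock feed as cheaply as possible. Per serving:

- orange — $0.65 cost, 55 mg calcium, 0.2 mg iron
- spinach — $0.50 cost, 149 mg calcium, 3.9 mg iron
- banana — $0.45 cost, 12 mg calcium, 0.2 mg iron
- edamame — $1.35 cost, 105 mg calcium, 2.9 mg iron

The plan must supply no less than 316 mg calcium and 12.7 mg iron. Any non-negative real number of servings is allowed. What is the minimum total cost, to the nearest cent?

Compare the cost at each extreme point of the feasible region.
orange only: max(316/55, 12.7/0.2) = 63.5 servings → $41.27.
spinach only: max(316/149, 12.7/3.9) = 3.256 servings → $1.63.
banana only: max(316/12, 12.7/0.2) = 63.5 servings → $28.57.
edamame only: max(316/105, 12.7/2.9) = 4.379 servings → $5.91.
orange + spinach: the both-tight solution has a negative serving — not a feasible corner.
orange + banana: the both-tight solution has a negative serving — not a feasible corner.
orange + edamame with both targets exact would need a negative amount; discard.
spinach + banana: intersection lies outside the first quadrant.
spinach + edamame with both targets exact would need a negative amount; discard.
banana + edamame: the both-tight solution has a negative serving — not a feasible corner.
So the least-cost plan costs $1.63.

$1.63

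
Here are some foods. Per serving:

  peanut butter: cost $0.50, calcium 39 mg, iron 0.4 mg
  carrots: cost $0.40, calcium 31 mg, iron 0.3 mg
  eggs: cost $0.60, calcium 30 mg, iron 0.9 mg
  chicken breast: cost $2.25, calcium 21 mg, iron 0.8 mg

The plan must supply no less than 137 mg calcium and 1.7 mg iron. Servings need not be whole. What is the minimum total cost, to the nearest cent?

peanut butter only: max(137/39, 1.7/0.4) = 4.25 servings → $2.12.
carrots only: max(137/31, 1.7/0.3) = 5.667 servings → $2.27.
eggs only: max(137/30, 1.7/0.9) = 4.567 servings → $2.74.
chicken breast only: max(137/21, 1.7/0.8) = 6.524 servings → $14.68.
peanut butter + carrots: the both-tight solution has a negative serving — not a feasible corner.
peanut butter + eggs with both tight: 3.13 servings and 0.4978 servings → $1.86.
peanut butter + chicken breast with both tight: 3.241 servings and 0.5044 servings → $2.76.
carrots + eggs with both tight: 3.825 servings and 0.6138 servings → $1.90.
carrots + chicken breast with both tight: 3.995 servings and 0.627 servings → $3.01.
eggs + chicken breast: the both-tight solution has a negative serving — not a feasible corner.
So the least-cost plan costs $1.86.

$1.86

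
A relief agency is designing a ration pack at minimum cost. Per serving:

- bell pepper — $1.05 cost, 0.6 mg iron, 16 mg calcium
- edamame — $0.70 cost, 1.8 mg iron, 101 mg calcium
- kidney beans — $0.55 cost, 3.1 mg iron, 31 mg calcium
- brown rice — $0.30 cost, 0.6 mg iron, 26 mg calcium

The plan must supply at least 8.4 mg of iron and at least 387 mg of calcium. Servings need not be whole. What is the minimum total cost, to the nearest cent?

Check every corner: each single food scaled to meet both minima, and each pair solved so both constraints bind.
bell pepper only: max(8.4/0.6, 387/16) = 24.19 servings → $25.40.
edamame only: max(8.4/1.8, 387/101) = 4.667 servings → $3.27.
kidney beans only: max(8.4/3.1, 387/31) = 12.48 servings → $6.87.
brown rice only: max(8.4/0.6, 387/26) = 14.88 servings → $4.47.
bell pepper + edamame with both tight: 4.774 servings and 3.075 servings → $7.17.
bell pepper + kidney beans: intersection lies outside the first quadrant.
bell pepper + brown rice with both targets exact would need a negative amount; discard.
edamame + kidney beans with both tight: 3.651 servings and 0.59 servings → $2.88.
edamame + brown rice with both tight: 1 serving and 11 servings → $4.00.
kidney beans + brown rice: intersection lies outside the first quadrant.
The minimum over all feasible corners is $2.88.

$2.88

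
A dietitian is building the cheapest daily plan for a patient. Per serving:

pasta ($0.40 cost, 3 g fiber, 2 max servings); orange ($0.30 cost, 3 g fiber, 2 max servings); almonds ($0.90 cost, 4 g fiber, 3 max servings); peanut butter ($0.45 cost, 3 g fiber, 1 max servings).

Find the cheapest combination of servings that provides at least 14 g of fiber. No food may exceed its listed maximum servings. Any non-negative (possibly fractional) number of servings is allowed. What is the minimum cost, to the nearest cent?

$1.70

Cost per g of fiber: orange $0.1000, pasta $0.1333, peanut butter $0.1500, almonds $0.2250.
Take 2 servings of orange: +6.0 g fiber for $0.60 (total $0.60, still need 8.0 g).
Take 2 servings of pasta: +6.0 g fiber for $0.80 (total $1.40, still need 2.0 g).
Take 0.6667 servings of peanut butter: +2.0 g fiber for $0.30 (total $1.70, still need 0.0 g).
Greedy by cheapest-per-g is optimal for a single linear constraint, so the minimum cost is $1.70.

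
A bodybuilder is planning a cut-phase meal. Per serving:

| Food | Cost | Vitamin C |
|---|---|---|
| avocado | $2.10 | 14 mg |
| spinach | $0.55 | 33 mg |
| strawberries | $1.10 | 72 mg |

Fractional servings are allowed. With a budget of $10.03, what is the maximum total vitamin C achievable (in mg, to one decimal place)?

Vitamin C per dollar: strawberries 65.45, spinach 60, avocado 6.667.
With no serving limits, spend the whole cost allowance on strawberries: $10.03 / $1.10 × 72 mg = 656.5 mg.

656.5 mg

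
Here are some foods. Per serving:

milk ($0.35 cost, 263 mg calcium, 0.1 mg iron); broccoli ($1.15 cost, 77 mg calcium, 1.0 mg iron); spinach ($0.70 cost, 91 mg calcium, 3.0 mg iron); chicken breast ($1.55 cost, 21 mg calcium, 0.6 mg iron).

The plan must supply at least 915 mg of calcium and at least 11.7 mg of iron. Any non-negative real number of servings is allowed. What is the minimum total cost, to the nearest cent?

$3.43

With two linear requirements the optimum uses one or two foods; enumerate the corners.
milk only: max(915/263, 11.7/0.1) = 117 servings → $40.95.
broccoli only: max(915/77, 11.7/1.0) = 11.88 servings → $13.67.
spinach only: max(915/91, 11.7/3.0) = 10.05 servings → $7.04.
chicken breast only: max(915/21, 11.7/0.6) = 43.57 servings → $67.54.
milk + broccoli with both tight: 0.05523 servings and 11.69 servings → $13.47.
milk + spinach with both tight: 2.155 servings and 3.828 servings → $3.43.
milk + chicken breast with both tight: 1.948 servings and 19.18 servings → $30.40.
broccoli + spinach: the both-tight solution has a negative serving — not a feasible corner.
broccoli + chicken breast: the both-tight solution has a negative serving — not a feasible corner.
spinach + chicken breast with both targets exact would need a negative amount; discard.
Cheapest feasible corner: $3.43.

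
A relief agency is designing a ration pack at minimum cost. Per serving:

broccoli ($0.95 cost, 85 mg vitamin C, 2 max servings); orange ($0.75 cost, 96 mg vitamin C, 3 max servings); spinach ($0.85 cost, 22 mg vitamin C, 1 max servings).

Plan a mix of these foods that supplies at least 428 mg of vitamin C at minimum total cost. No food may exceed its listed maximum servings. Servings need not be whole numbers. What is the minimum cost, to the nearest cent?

$3.81

Cost per mg of vitamin C: orange $0.0078, broccoli $0.0112, spinach $0.0386.
Take 3 servings of orange: +288.0 mg vitamin C for $2.25 (total $2.25, still need 140.0 mg).
Take 1.647 servings of broccoli: +140.0 mg vitamin C for $1.56 (total $3.81, still need 0.0 mg).
Greedy by cheapest-per-mg is optimal for a single linear constraint, so the minimum cost is $3.81.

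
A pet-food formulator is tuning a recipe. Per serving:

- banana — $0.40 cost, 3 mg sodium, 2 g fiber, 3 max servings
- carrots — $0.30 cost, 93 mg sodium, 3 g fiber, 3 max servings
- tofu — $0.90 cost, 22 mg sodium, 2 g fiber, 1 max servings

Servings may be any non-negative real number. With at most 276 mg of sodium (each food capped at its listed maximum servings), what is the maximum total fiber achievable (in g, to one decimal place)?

15.9 g

Fiber per mg sodium: banana 0.6667, tofu 0.09091, carrots 0.03226.
Take 3 servings of banana: uses 9 mg sodium, +6.0 g fiber (running total 6.0 g).
Take 1 serving of tofu: uses 22 mg sodium, +2.0 g fiber (running total 8.0 g).
Take 2.634 servings of carrots: uses 245 mg sodium, +7.9 g fiber (running total 15.9 g).
Filling greedily by fiber-per-mg sodium is optimal for one linear limit, giving 15.9 g.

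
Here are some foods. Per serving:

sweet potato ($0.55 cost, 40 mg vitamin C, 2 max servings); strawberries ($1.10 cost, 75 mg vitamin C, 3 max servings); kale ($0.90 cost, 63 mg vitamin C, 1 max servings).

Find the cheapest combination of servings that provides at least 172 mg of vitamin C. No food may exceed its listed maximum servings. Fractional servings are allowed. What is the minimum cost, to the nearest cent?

$2.43

Cost per mg of vitamin C: sweet potato $0.0138, kale $0.0143, strawberries $0.0147.
Take 2 servings of sweet potato: +80.0 mg vitamin C for $1.10 (total $1.10, still need 92.0 mg).
Take 1 serving of kale: +63.0 mg vitamin C for $0.90 (total $2.00, still need 29.0 mg).
Take 0.3867 servings of strawberries: +29.0 mg vitamin C for $0.43 (total $2.43, still need 0.0 mg).
Filling from the cheapest source first is optimal under one linear minimum: $2.43.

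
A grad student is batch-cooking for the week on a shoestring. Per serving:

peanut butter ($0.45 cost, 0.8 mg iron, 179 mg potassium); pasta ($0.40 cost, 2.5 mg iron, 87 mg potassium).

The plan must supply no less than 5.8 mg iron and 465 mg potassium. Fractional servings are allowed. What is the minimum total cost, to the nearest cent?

$1.49

For a min-cost LP with two ≥-constraints, a basic feasible solution has at most two positive variables.
peanut butter only: max(5.8/0.8, 465/179) = 7.25 servings → $3.26.
pasta only: max(5.8/2.5, 465/87) = 5.345 servings → $2.14.
peanut butter + pasta with both tight: 1.741 servings and 1.763 servings → $1.49.
Cheapest feasible corner: $1.49.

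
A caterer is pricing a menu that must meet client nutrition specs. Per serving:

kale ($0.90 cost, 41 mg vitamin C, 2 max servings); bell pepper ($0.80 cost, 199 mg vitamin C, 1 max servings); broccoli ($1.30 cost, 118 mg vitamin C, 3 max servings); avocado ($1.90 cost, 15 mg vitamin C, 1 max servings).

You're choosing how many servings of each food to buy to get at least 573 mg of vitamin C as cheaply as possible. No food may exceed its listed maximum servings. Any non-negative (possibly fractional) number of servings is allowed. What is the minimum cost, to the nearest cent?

$5.14

Cost per mg of vitamin C: bell pepper $0.0040, broccoli $0.0110, kale $0.0220, avocado $0.1267.
Take 1 serving of bell pepper: +199.0 mg vitamin C for $0.80 (total $0.80, still need 374.0 mg).
Take 3 servings of broccoli: +354.0 mg vitamin C for $3.90 (total $4.70, still need 20.0 mg).
Take 0.4878 servings of kale: +20.0 mg vitamin C for $0.44 (total $5.14, still need 0.0 mg).
Greedy by cheapest-per-mg is optimal for a single linear constraint, so the minimum cost is $5.14.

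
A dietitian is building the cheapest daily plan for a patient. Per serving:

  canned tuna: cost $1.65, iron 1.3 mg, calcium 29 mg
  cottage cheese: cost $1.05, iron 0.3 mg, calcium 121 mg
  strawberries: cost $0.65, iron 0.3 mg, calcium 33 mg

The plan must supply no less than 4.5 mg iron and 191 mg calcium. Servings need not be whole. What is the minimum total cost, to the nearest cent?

The cheapest plan sits at a corner of the feasible region — with two constraints it uses at most two foods.
canned tuna only: max(4.5/1.3, 191/29) = 6.586 servings → $10.87.
cottage cheese only: max(4.5/0.3, 191/121) = 15 servings → $15.75.
strawberries only: max(4.5/0.3, 191/33) = 15 servings → $9.75.
canned tuna + cottage cheese with both tight: 3.279 servings and 0.7927 servings → $6.24.
canned tuna + strawberries with both tight: 2.667 servings and 3.444 servings → $6.64.
cottage cheese + strawberries with both targets exact would need a negative amount; discard.
The minimum over all feasible corners is $6.24.

$6.24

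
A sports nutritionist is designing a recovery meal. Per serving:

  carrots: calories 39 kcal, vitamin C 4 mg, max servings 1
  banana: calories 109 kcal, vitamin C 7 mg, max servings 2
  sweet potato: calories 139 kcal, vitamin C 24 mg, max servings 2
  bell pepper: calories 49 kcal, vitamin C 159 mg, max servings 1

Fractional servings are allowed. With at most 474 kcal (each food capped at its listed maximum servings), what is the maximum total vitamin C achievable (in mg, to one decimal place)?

217.9 mg

Vitamin C per kcal: bell pepper 3.245, sweet potato 0.1727, carrots 0.1026, banana 0.06422.
Take 1 serving of bell pepper: uses 49 kcal, +159.0 mg vitamin C (running total 159.0 mg).
Take 2 servings of sweet potato: uses 278 kcal, +48.0 mg vitamin C (running total 207.0 mg).
Take 1 serving of carrots: uses 39 kcal, +4.0 mg vitamin C (running total 211.0 mg).
Take 0.9908 servings of banana: uses 108 kcal, +6.9 mg vitamin C (running total 217.9 mg).
Greedy by best ratio exhausts the calories allowance optimally: 217.9 mg.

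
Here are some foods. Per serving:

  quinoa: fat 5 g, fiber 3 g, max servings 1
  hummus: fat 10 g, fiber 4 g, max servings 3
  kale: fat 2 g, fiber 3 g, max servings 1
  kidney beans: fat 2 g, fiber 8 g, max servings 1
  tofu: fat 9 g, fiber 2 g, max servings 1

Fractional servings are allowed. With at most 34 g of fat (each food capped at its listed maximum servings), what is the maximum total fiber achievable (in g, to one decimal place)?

Fiber per g fat: kidney beans 4, kale 1.5, quinoa 0.6, hummus 0.4, tofu 0.2222.
Take 1 serving of kidney beans: uses 2 g fat, +8.0 g fiber (running total 8.0 g).
Take 1 serving of kale: uses 2 g fat, +3.0 g fiber (running total 11.0 g).
Take 1 serving of quinoa: uses 5 g fat, +3.0 g fiber (running total 14.0 g).
Take 2.5 servings of hummus: uses 25 g fat, +10.0 g fiber (running total 24.0 g).
Filling greedily by fiber-per-g fat is optimal for one linear limit, giving 24.0 g.

24.0 g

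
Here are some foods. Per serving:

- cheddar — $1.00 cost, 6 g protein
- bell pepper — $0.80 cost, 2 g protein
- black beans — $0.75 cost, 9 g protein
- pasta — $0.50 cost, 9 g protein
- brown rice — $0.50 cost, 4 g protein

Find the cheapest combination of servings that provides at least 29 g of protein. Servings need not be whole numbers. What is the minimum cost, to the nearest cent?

$1.61

Cost per g of protein: pasta $0.0556, black beans $0.0833, brown rice $0.1250, cheddar $0.1667, bell pepper $0.4000.
With no serving limits, use only pasta: 29 g / 9 g = 3.222 servings × $0.50 = $1.61.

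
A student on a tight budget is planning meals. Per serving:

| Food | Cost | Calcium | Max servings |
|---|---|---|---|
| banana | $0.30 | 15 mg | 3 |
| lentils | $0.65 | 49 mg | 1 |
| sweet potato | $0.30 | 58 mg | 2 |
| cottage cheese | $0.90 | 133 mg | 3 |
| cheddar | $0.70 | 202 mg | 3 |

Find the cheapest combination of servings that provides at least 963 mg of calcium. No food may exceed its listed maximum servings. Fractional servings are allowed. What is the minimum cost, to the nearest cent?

Cost per mg of calcium: cheddar $0.0035, sweet potato $0.0052, cottage cheese $0.0068, lentils $0.0133, banana $0.0200.
Take 3 servings of cheddar: +606.0 mg calcium for $2.10 (total $2.10, still need 357.0 mg).
Take 2 servings of sweet potato: +116.0 mg calcium for $0.60 (total $2.70, still need 241.0 mg).
Take 1.812 servings of cottage cheese: +241.0 mg calcium for $1.63 (total $4.33, still need 0.0 mg).
Greedy by cheapest-per-mg is optimal for a single linear constraint, so the minimum cost is $4.33.

$4.33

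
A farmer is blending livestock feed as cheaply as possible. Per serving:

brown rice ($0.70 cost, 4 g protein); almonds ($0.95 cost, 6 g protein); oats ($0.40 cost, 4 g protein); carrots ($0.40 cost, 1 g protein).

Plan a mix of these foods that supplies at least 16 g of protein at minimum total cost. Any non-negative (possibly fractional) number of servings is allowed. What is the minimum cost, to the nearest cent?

$1.60

Cost per g of protein: oats $0.1000, almonds $0.1583, brown rice $0.1750, carrots $0.4000.
With no serving limits, use only oats: 16 g / 4 g = 4 servings × $0.40 = $1.60.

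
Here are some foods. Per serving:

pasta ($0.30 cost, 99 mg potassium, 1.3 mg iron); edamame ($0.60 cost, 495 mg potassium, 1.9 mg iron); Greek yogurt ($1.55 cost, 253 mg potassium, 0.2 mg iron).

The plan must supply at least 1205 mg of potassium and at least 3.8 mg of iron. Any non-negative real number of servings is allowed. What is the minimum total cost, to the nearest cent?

$1.46

This is a tiny linear program; its minimum lies at a vertex of the feasible set. List the vertices and price them.
pasta only: max(1205/99, 3.8/1.3) = 12.17 servings → $3.65.
edamame only: max(1205/495, 3.8/1.9) = 2.434 servings → $1.46.
Greek yogurt only: max(1205/253, 3.8/0.2) = 19 servings → $29.45.
pasta + edamame: intersection lies outside the first quadrant.
pasta + Greek yogurt with both tight: 2.331 servings and 3.851 servings → $6.67.
edamame + Greek yogurt with both tight: 1.887 servings and 1.07 servings → $2.79.
The minimum over all feasible corners is $1.46.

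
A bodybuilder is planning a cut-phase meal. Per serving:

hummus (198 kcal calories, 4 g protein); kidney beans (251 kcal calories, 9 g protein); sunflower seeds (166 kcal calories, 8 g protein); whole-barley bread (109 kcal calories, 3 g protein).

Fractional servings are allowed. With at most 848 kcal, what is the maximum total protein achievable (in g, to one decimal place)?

Protein per kcal: sunflower seeds 0.04819, kidney beans 0.03586, whole-barley bread 0.02752, hummus 0.0202.
With no serving limits, spend the whole calories allowance on sunflower seeds: 848 kcal / 166 kcal × 8 g = 40.9 g.

40.9 g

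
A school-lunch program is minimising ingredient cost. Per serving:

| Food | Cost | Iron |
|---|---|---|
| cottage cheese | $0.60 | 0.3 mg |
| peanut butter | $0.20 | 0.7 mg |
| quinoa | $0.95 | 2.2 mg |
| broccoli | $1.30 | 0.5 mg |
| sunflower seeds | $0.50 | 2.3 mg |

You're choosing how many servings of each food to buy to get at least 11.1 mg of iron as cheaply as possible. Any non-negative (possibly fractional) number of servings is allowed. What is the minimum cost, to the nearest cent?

$2.41

Cost per mg of iron: sunflower seeds $0.2174, peanut butter $0.2857, quinoa $0.4318, cottage cheese $2.0000, broccoli $2.6000.
With no serving limits, use only sunflower seeds: 11.1 mg / 2.3 mg = 4.826 servings × $0.50 = $2.41.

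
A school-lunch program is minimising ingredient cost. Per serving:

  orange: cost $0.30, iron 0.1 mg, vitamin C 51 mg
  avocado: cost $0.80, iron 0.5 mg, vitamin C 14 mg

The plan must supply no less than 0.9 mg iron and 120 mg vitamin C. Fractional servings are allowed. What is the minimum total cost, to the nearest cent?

$1.72

For a min-cost LP with two ≥-constraints, a basic feasible solution has at most two positive variables.
orange only: max(0.9/0.1, 120/51) = 9 servings → $2.70.
avocado only: max(0.9/0.5, 120/14) = 8.571 servings → $6.86.
orange + avocado with both tight: 1.967 servings and 1.407 servings → $1.72.
So the least-cost plan costs $1.72.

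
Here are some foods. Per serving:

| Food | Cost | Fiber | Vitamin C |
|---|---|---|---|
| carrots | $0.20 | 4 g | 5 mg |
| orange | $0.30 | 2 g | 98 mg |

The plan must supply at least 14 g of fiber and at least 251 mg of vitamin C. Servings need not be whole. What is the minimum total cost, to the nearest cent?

$1.19

For a min-cost LP with two ≥-constraints, a basic feasible solution has at most two positive variables.
carrots only: max(14/4, 251/5) = 50.2 servings → $10.04.
orange only: max(14/2, 251/98) = 7 servings → $2.10.
carrots + orange with both tight: 2.277 servings and 2.445 servings → $1.19.
The minimum over all feasible corners is $1.19.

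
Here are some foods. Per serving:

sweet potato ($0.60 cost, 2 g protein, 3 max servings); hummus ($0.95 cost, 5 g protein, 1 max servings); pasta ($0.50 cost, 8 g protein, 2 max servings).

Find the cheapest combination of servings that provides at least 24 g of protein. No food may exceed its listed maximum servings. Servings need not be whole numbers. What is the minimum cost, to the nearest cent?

Cost per g of protein: pasta $0.0625, hummus $0.1900, sweet potato $0.3000.
Take 2 servings of pasta: +16.0 g protein for $1.00 (total $1.00, still need 8.0 g).
Take 1 serving of hummus: +5.0 g protein for $0.95 (total $1.95, still need 3.0 g).
Take 1.5 servings of sweet potato: +3.0 g protein for $0.90 (total $2.85, still need 0.0 g).
Filling from the cheapest source first is optimal under one linear minimum: $2.85.

$2.85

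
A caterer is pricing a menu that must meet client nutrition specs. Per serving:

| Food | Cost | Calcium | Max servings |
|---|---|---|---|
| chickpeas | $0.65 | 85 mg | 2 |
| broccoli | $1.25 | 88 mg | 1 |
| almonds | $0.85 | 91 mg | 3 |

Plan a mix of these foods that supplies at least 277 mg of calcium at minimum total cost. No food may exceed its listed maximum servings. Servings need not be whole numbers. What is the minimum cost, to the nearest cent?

Cost per mg of calcium: chickpeas $0.0076, almonds $0.0093, broccoli $0.0142.
Take 2 servings of chickpeas: +170.0 mg calcium for $1.30 (total $1.30, still need 107.0 mg).
Take 1.176 servings of almonds: +107.0 mg calcium for $1.00 (total $2.30, still need 0.0 mg).
Filling from the cheapest source first is optimal under one linear minimum: $2.30.

$2.30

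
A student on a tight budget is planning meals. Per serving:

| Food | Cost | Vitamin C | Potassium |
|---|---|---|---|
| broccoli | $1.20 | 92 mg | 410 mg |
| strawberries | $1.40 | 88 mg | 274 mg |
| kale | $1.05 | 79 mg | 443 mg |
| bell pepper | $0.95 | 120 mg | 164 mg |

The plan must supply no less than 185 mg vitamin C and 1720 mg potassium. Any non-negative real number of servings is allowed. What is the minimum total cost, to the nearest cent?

broccoli only: max(185/92, 1720/410) = 4.195 servings → $5.03.
strawberries only: max(185/88, 1720/274) = 6.277 servings → $8.79.
kale only: max(185/79, 1720/443) = 3.883 servings → $4.08.
bell pepper only: max(185/120, 1720/164) = 10.49 servings → $9.96.
broccoli + strawberries: intersection lies outside the first quadrant.
broccoli + kale with both targets exact would need a negative amount; discard.
broccoli + bell pepper: the both-tight solution has a negative serving — not a feasible corner.
strawberries + kale with both targets exact would need a negative amount; discard.
strawberries + bell pepper with both targets exact would need a negative amount; discard.
kale + bell pepper with both targets exact would need a negative amount; discard.
Cheapest feasible corner: $4.08.

$4.08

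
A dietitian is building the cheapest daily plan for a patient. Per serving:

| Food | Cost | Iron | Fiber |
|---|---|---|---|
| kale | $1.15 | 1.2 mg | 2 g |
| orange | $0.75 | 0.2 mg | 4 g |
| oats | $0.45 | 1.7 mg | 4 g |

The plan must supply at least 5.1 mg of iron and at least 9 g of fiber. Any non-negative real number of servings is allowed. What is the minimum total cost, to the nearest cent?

$1.35

At the optimum either one food covers both requirements or two foods hit both targets exactly; no other combination can be cheaper.
kale only: max(5.1/1.2, 9/2) = 4.5 servings → $5.17.
orange only: max(5.1/0.2, 9/4) = 25.5 servings → $19.12.
oats only: max(5.1/1.7, 9/4) = 3 servings → $1.35.
kale + orange with both tight: 4.227 servings and 0.1364 servings → $4.96.
kale + oats with both tight: 3.643 servings and 0.4286 servings → $4.38.
orange + oats: the both-tight solution has a negative serving — not a feasible corner.
The minimum over all feasible corners is $1.35.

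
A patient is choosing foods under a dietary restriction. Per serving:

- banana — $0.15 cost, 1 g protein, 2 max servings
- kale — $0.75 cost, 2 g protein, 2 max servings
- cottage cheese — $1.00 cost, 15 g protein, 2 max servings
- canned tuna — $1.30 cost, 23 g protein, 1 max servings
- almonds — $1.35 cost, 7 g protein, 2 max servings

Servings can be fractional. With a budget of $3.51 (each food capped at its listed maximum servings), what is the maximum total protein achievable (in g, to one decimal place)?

54.4 g

Protein per dollar: canned tuna 17.69, cottage cheese 15, banana 6.667, almonds 5.185, kale 2.667.
Take 1 serving of canned tuna: spends $1.30, +23.0 g protein (running total 23.0 g).
Take 2 servings of cottage cheese: spends $2.00, +30.0 g protein (running total 53.0 g).
Take 1.4 servings of banana: spends $0.21, +1.4 g protein (running total 54.4 g).
Filling greedily by protein-per-dollar is optimal for one linear limit, giving 54.4 g.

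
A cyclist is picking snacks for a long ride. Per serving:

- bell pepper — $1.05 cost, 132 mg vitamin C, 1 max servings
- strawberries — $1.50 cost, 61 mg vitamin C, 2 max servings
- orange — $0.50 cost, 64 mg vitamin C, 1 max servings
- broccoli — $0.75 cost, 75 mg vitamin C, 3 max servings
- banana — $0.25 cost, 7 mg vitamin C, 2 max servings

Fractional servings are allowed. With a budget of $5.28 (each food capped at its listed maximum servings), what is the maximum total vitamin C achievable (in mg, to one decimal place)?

Vitamin C per dollar: orange 128, bell pepper 125.7, broccoli 100, strawberries 40.67, banana 28.
Take 1 serving of orange: spends $0.50, +64.0 mg vitamin C (running total 64.0 mg).
Take 1 serving of bell pepper: spends $1.05, +132.0 mg vitamin C (running total 196.0 mg).
Take 3 servings of broccoli: spends $2.25, +225.0 mg vitamin C (running total 421.0 mg).
Take 0.9867 servings of strawberries: spends $1.48, +60.2 mg vitamin C (running total 481.2 mg).
Greedy by best ratio exhausts the cost allowance optimally: 481.2 mg.

481.2 mg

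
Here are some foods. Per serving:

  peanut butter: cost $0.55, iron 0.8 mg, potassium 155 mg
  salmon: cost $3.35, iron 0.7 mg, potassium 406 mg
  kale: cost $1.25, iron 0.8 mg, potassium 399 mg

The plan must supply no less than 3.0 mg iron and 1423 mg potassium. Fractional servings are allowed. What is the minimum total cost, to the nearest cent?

$4.48

The cheapest plan sits at a corner of the feasible region — with two constraints it uses at most two foods.
peanut butter only: max(3.0/0.8, 1423/155) = 9.181 servings → $5.05.
salmon only: max(3.0/0.7, 1423/406) = 4.286 servings → $14.36.
kale only: max(3.0/0.8, 1423/399) = 3.75 servings → $4.69.
peanut butter + salmon with both tight: 1.026 servings and 3.113 servings → $10.99.
peanut butter + kale with both tight: 0.3002 servings and 3.45 servings → $4.48.
salmon + kale: intersection lies outside the first quadrant.
Cheapest feasible corner: $4.48.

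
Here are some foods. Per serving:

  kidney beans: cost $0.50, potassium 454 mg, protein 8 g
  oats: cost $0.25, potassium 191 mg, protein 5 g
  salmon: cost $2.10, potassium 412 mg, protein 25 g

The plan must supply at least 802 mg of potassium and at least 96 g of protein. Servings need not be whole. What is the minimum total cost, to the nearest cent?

Minimising a linear cost over {potassium ≥ 802, protein ≥ 96, servings ≥ 0} — the optimum is at a vertex, using one or two foods.
kidney beans only: max(802/454, 96/8) = 12 servings → $6.00.
oats only: max(802/191, 96/5) = 19.2 servings → $4.80.
salmon only: max(802/412, 96/25) = 3.84 servings → $8.06.
kidney beans + oats: the both-tight solution has a negative serving — not a feasible corner.
kidney beans + salmon: intersection lies outside the first quadrant.
oats + salmon: intersection lies outside the first quadrant.
So the least-cost plan costs $4.80.

$4.80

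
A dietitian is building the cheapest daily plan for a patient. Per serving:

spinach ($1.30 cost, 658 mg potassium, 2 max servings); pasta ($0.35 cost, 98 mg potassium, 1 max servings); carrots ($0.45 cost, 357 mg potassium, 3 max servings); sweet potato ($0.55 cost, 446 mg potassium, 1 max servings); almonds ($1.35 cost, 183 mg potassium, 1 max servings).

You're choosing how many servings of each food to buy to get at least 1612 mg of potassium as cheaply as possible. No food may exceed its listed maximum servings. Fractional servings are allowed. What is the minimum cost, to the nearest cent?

$2.09

Cost per mg of potassium: sweet potato $0.0012, carrots $0.0013, spinach $0.0020, pasta $0.0036, almonds $0.0074.
Take 1 serving of sweet potato: +446.0 mg potassium for $0.55 (total $0.55, still need 1166.0 mg).
Take 3 servings of carrots: +1071.0 mg potassium for $1.35 (total $1.90, still need 95.0 mg).
Take 0.1444 servings of spinach: +95.0 mg potassium for $0.19 (total $2.09, still need 0.0 mg).
Greedy by cheapest-per-mg is optimal for a single linear constraint, so the minimum cost is $2.09.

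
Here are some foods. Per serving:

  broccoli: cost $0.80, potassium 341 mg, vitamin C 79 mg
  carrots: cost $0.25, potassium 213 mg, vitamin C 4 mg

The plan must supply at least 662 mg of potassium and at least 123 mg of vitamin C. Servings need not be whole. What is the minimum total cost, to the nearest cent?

broccoli only: max(662/341, 123/79) = 1.941 servings → $1.55.
carrots only: max(662/213, 123/4) = 30.75 servings → $7.69.
broccoli + carrots with both tight: 1.523 servings and 0.6697 servings → $1.39.
The minimum over all feasible corners is $1.39.

$1.39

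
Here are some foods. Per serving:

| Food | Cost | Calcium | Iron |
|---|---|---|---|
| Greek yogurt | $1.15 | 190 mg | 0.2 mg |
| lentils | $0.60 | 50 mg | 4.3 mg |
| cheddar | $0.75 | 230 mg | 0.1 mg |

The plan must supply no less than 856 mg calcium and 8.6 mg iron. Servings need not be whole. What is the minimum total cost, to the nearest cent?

$3.63

An LP optimum is at a vertex; with two nutrient constraints at most two foods are used. Check each candidate.
Greek yogurt only: max(856/190, 8.6/0.2) = 43 servings → $49.45.
lentils only: max(856/50, 8.6/4.3) = 17.12 servings → $10.27.
cheddar only: max(856/230, 8.6/0.1) = 86 servings → $64.50.
Greek yogurt + lentils with both tight: 4.028 servings and 1.813 servings → $5.72.
Greek yogurt + cheddar: the both-tight solution has a negative serving — not a feasible corner.
lentils + cheddar with both tight: 1.923 servings and 3.304 servings → $3.63.
Cheapest feasible corner: $3.63.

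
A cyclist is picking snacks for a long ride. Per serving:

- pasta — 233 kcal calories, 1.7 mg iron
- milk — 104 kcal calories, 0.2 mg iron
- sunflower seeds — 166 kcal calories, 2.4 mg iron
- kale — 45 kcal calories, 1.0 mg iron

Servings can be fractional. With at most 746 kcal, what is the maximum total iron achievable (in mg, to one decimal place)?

Iron per kcal: kale 0.02222, sunflower seeds 0.01446, pasta 0.007296, milk 0.001923.
With no serving limits, spend the whole calories allowance on kale: 746 kcal / 45 kcal × 1.0 mg = 16.6 mg.

16.6 mg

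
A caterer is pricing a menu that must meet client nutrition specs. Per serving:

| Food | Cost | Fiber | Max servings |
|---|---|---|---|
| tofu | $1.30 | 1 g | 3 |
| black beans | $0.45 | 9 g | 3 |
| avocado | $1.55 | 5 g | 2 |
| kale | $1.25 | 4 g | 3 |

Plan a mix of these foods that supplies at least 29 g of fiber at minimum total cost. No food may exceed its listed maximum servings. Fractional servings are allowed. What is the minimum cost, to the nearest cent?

$1.97

Cost per g of fiber: black beans $0.0500, avocado $0.3100, kale $0.3125, tofu $1.3000.
Take 3 servings of black beans: +27.0 g fiber for $1.35 (total $1.35, still need 2.0 g).
Take 0.4 servings of avocado: +2.0 g fiber for $0.62 (total $1.97, still need 0.0 g).
Filling from the cheapest source first is optimal under one linear minimum: $1.97.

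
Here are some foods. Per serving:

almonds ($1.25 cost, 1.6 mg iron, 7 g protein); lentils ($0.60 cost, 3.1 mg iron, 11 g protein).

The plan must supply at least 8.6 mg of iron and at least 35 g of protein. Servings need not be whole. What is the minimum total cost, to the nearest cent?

$1.91

almonds only: max(8.6/1.6, 35/7) = 5.375 servings → $6.72.
lentils only: max(8.6/3.1, 35/11) = 3.182 servings → $1.91.
almonds + lentils with both tight: 3.39 servings and 1.024 servings → $4.85.
So the least-cost plan costs $1.91.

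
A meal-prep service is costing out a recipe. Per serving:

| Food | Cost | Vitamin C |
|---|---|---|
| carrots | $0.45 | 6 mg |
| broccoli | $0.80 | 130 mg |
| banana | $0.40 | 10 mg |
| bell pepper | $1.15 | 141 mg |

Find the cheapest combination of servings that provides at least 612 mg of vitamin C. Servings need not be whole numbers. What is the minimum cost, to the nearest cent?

$3.77

Cost per mg of vitamin C: broccoli $0.0062, bell pepper $0.0082, banana $0.0400, carrots $0.0750.
With no serving limits, use only broccoli: 612 mg / 130 mg = 4.708 servings × $0.80 = $3.77.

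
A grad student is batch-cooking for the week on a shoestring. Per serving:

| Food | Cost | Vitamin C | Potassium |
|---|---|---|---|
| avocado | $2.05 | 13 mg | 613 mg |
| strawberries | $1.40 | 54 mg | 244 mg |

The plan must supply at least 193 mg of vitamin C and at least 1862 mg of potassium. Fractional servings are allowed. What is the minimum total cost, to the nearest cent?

$8.06

For a min-cost LP with two ≥-constraints, a basic feasible solution has at most two positive variables.
avocado only: max(193/13, 1862/613) = 14.85 servings → $30.43.
strawberries only: max(193/54, 1862/244) = 7.631 servings → $10.68.
avocado + strawberries with both tight: 1.786 servings and 3.144 servings → $8.06.
The minimum over all feasible corners is $8.06.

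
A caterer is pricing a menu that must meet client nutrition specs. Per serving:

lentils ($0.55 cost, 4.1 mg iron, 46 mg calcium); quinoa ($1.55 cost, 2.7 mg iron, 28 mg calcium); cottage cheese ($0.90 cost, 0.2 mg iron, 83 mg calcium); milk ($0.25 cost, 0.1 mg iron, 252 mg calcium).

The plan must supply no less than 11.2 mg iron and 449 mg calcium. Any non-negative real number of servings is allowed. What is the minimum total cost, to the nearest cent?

Check every corner: each single food scaled to meet both minima, and each pair solved so both constraints bind.
lentils only: max(11.2/4.1, 449/46) = 9.761 servings → $5.37.
quinoa only: max(11.2/2.7, 449/28) = 16.04 servings → $24.86.
cottage cheese only: max(11.2/0.2, 449/83) = 56 servings → $50.40.
milk only: max(11.2/0.1, 449/252) = 112 servings → $28.00.
lentils + quinoa with both targets exact would need a negative amount; discard.
lentils + cottage cheese with both tight: 2.536 servings and 4.004 servings → $5.00.
lentils + milk with both tight: 2.7 servings and 1.289 servings → $1.81.
quinoa + cottage cheese with both tight: 3.843 servings and 4.113 servings → $9.66.
quinoa + milk with both tight: 4.099 servings and 1.326 servings → $6.69.
cottage cheese + milk: the both-tight solution has a negative serving — not a feasible corner.
Cheapest feasible corner: $1.81.

$1.81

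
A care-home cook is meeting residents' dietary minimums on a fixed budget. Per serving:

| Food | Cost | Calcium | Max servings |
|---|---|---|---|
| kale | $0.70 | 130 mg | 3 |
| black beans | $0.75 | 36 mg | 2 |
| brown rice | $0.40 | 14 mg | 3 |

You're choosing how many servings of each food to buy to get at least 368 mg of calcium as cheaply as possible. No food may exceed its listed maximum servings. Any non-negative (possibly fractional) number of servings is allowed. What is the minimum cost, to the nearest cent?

Cost per mg of calcium: kale $0.0054, black beans $0.0208, brown rice $0.0286.
Take 2.831 servings of kale: +368.0 mg calcium for $1.98 (total $1.98, still need 0.0 mg).
Filling from the cheapest source first is optimal under one linear minimum: $1.98.

$1.98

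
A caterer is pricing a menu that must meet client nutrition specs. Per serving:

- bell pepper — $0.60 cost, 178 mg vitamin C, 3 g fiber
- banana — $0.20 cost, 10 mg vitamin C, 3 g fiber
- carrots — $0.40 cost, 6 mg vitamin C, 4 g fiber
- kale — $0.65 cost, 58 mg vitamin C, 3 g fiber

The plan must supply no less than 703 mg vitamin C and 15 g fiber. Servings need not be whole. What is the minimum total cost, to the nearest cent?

$2.55

bell pepper only: max(703/178, 15/3) = 5 servings → $3.00.
banana only: max(703/10, 15/3) = 70.3 servings → $14.06.
carrots only: max(703/6, 15/4) = 117.2 servings → $46.87.
kale only: max(703/58, 15/3) = 12.12 servings → $7.88.
bell pepper + banana with both tight: 3.887 servings and 1.113 servings → $2.55.
bell pepper + carrots with both tight: 3.922 servings and 0.8084 servings → $2.68.
bell pepper + kale with both tight: 3.442 servings and 1.558 servings → $3.08.
banana + carrots: intersection lies outside the first quadrant.
banana + kale: the both-tight solution has a negative serving — not a feasible corner.
carrots + kale with both targets exact would need a negative amount; discard.
The minimum over all feasible corners is $2.55.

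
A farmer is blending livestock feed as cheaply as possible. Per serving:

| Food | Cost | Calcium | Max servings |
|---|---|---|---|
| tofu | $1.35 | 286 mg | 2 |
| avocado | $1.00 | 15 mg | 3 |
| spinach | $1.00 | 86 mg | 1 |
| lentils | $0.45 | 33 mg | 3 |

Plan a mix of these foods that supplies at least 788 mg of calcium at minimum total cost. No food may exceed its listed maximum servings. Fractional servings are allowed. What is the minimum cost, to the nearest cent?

$7.12

Cost per mg of calcium: tofu $0.0047, spinach $0.0116, lentils $0.0136, avocado $0.0667.
Take 2 servings of tofu: +572.0 mg calcium for $2.70 (total $2.70, still need 216.0 mg).
Take 1 serving of spinach: +86.0 mg calcium for $1.00 (total $3.70, still need 130.0 mg).
Take 3 servings of lentils: +99.0 mg calcium for $1.35 (total $5.05, still need 31.0 mg).
Take 2.067 servings of avocado: +31.0 mg calcium for $2.07 (total $7.12, still need 0.0 mg).
Filling from the cheapest source first is optimal under one linear minimum: $7.12.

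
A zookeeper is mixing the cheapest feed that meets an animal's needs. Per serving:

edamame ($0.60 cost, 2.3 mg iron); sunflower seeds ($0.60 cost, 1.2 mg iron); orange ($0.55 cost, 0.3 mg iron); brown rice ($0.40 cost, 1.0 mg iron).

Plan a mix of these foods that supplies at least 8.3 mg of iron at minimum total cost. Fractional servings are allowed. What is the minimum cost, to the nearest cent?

$2.17

Cost per mg of iron: edamame $0.2609, brown rice $0.4000, sunflower seeds $0.5000, orange $1.8333.
With no serving limits, use only edamame: 8.3 mg / 2.3 mg = 3.609 servings × $0.60 = $2.17.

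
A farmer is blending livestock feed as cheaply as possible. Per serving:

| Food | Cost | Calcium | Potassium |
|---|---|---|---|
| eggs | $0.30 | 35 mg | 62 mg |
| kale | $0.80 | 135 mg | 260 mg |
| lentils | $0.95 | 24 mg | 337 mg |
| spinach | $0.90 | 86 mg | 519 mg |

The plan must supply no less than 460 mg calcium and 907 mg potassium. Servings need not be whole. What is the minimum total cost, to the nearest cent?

eggs only: max(460/35, 907/62) = 14.63 servings → $4.39.
kale only: max(460/135, 907/260) = 3.488 servings → $2.79.
lentils only: max(460/24, 907/337) = 19.17 servings → $18.21.
spinach only: max(460/86, 907/519) = 5.349 servings → $4.81.
eggs + kale with both targets exact would need a negative amount; discard.
eggs + lentils with both tight: 12.93 servings and 0.3129 servings → $4.18.
eggs + spinach with both tight: 12.53 servings and 0.2513 servings → $3.98.
kale + lentils with both tight: 3.395 servings and 0.07247 servings → $2.78.
kale + spinach with both tight: 3.369 servings and 0.05964 servings → $2.75.
lentils + spinach: the both-tight solution has a negative serving — not a feasible corner.
Cheapest feasible corner: $2.75.

$2.75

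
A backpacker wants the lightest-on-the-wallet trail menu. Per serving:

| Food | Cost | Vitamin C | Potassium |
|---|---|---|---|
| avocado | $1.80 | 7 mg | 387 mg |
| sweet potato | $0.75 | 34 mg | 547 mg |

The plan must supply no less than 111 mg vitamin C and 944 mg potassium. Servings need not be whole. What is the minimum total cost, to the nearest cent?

$2.45

At the optimum either one food covers both requirements or two foods hit both targets exactly; no other combination can be cheaper.
avocado only: max(111/7, 944/387) = 15.86 servings → $28.54.
sweet potato only: max(111/34, 944/547) = 3.265 servings → $2.45.
avocado + sweet potato with both targets exact would need a negative amount; discard.
Cheapest feasible corner: $2.45.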